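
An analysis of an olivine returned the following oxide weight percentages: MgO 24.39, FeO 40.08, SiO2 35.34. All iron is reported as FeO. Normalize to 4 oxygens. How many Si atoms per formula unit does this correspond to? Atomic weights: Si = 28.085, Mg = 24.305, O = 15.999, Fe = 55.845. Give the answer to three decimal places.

MgO (M=40.304): mol = 0.60515; Mg = 0.60515, O = 0.60515.
FeO (M=71.844): mol = 0.55788; Fe = 0.55788, O = 0.55788.
SiO2 (M=60.083): mol = 0.58819; Si = 0.58819, O = 1.17638.
ΣO = 2.33941; factor = 4/ΣO = 1.70983.
Si apfu = 0.58819 × 1.70983 = 1.006.

1.006 Si apfu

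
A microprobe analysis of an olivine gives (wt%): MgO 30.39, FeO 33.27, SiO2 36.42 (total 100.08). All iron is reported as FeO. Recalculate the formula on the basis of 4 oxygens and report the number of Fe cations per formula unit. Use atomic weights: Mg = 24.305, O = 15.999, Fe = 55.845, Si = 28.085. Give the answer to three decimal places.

MgO (M=40.304): mol = 0.75402; Mg = 0.75402, O = 0.75402.
FeO (M=71.844): mol = 0.46309; Fe = 0.46309, O = 0.46309.
SiO2 (M=60.083): mol = 0.60616; Si = 0.60616, O = 1.21232.
ΣO = 2.42943; factor = 4/ΣO = 1.64648.
Fe apfu = 0.46309 × 1.64648 = 0.762.

0.762 Fe apfu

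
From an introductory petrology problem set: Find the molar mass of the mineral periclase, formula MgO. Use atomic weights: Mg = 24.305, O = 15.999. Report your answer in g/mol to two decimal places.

Mg: 1 × 24.305 = 24.3050
O: 1 × 15.999 = 15.9990
Summing the contributions gives the formula mass.

40.30 g/mol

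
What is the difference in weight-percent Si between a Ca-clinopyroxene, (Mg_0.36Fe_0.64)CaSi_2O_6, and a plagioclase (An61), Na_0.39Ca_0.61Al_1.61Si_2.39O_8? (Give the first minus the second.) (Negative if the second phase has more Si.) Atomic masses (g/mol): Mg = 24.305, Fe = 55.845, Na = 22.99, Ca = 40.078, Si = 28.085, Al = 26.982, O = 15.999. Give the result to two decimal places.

First mineral: 56.170 g Si in 236.733 g formula = 23.73 wt% Si.
Second mineral: 67.123 g Si in 271.970 g formula = 24.68 wt% Si.
23.73% − 24.68% gives a difference of -0.95 percentage points.

-0.95 percentage points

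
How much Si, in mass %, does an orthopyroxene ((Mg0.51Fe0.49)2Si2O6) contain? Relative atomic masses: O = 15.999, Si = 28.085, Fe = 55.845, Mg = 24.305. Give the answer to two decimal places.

24.24 mass %

M((Mg0.51Fe0.49)2Si2O6) = 231.683 g/mol.
Si contributes 2 × 28.085 = 56.170 g per mole.
56.170/231.683 = 0.2424 → 24.24%.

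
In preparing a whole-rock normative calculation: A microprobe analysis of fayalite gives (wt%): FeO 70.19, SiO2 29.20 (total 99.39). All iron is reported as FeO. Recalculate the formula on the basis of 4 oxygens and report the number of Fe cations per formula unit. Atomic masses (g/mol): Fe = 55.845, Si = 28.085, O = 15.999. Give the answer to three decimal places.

2.005 Fe apfu

FeO: 70.19/71.844 = 0.97698 mol → 0.97698 mol Fe, 0.97698 mol O.
SiO2: 29.20/60.083 = 0.48599 mol → 0.48599 mol Si, 0.97198 mol O.
Total oxygen = 1.94896 mol. Normalization factor = 4/1.94896 = 2.05238.
Fe per 4 O = 0.97698 × 2.05238 = 2.005.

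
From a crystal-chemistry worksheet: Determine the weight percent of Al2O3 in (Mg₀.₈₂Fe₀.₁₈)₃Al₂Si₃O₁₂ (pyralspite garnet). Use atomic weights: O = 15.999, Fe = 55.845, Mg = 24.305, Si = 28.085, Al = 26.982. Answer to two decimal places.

24.27 wt%

Formula mass = 420.154 g/mol.
2 Al → 1.0000 mol Al2O3 per formula unit; M(Al2O3) = 101.961, so Al2O3 mass = 101.961 g.
101.961/420.154 × 100 = 24.27 wt%.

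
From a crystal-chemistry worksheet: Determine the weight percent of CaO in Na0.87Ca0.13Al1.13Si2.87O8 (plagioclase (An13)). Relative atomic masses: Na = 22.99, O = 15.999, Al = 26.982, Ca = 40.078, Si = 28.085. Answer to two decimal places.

2.76 wt%

Formula mass = 264.297 g/mol.
0.13 Ca → 0.1300 mol CaO per formula unit; M(CaO) = 56.077, so CaO mass = 7.290 g.
7.290/264.297 × 100 = 2.76 wt%.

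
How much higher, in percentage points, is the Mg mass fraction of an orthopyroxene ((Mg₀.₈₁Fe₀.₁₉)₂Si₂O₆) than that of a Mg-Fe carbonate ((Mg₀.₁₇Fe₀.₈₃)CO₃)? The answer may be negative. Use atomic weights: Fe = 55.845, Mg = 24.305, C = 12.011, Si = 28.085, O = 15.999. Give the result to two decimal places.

First mineral: 39.374 g Mg in 212.759 g formula = 18.51 wt% Mg.
Second mineral: 4.132 g Mg in 110.491 g formula = 3.74 wt% Mg.
18.51% − 3.74% gives a difference of 14.77 percentage points.

14.77 percentage points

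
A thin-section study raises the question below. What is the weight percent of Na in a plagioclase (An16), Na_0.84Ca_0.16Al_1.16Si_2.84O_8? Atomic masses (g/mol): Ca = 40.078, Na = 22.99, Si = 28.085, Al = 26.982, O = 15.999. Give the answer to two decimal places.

7.29 wt%

Molar mass of Na_0.84Ca_0.16Al_1.16Si_2.84O_8: 0.84×22.99 + 0.16×40.078 + 1.16×26.982 + 2.84×28.085 + 8×15.999 = 264.777 g/mol.
Mass of Na per formula unit: 0.84 × 22.99 = 19.312 g.
Weight fraction Na = 19.312 / 264.777 = 0.0729.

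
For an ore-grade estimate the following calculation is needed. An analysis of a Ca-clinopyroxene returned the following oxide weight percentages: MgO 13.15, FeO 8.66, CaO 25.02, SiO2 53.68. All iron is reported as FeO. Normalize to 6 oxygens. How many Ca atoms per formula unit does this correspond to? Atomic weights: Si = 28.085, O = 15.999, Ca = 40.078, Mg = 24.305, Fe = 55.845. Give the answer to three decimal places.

0.999 Ca apfu

13.15 wt% MgO ÷ 40.304 g/mol = 0.32627 mol, giving 0.32627 Mg and 0.32627 O.
8.66 wt% FeO ÷ 71.844 g/mol = 0.12054 mol, giving 0.12054 Fe and 0.12054 O.
25.02 wt% CaO ÷ 56.077 g/mol = 0.44617 mol, giving 0.44617 Ca and 0.44617 O.
53.68 wt% SiO2 ÷ 60.083 g/mol = 0.89343 mol, giving 0.89343 Si and 1.78686 O.
Oxygen sums to 2.67984; scaling by 6/2.67984 = 2.23894 puts the formula on 6 O.
Ca: 0.44617 × 2.23894 = 0.999 atoms per formula unit.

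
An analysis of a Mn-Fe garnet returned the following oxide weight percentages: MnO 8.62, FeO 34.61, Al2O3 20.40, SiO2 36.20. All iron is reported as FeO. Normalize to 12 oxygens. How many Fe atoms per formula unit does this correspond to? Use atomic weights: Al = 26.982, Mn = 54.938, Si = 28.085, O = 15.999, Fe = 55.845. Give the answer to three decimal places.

2.400 Fe apfu

MnO (M=70.937): mol = 0.12152; Mn = 0.12152, O = 0.12152.
FeO (M=71.844): mol = 0.48174; Fe = 0.48174, O = 0.48174.
Al2O3 (M=101.961): mol = 0.20008; Al = 0.40016, O = 0.60024.
SiO2 (M=60.083): mol = 0.60250; Si = 0.60250, O = 1.20500.
ΣO = 2.40850; factor = 12/ΣO = 4.98235.
Fe apfu = 0.48174 × 4.98235 = 2.400.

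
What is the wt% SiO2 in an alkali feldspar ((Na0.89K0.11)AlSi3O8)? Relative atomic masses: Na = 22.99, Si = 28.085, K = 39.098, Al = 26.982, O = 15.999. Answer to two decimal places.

Molar mass of (Na0.89K0.11)AlSi3O8 = 0.89·22.99 + 0.11·39.098 + 1·26.982 + 3·28.085 + 8·15.999 = 263.991 g/mol.
Each formula unit contains 3 Si, equivalent to 3/1 = 3.0000 mol SiO2.
M(SiO2) = 1×28.085 + 2×15.999 = 60.083 g/mol.
Mass of SiO2 per formula unit = 3.0000 × 60.083 = 180.249 g.
SiO2 wt% = 180.249 / 263.991 × 100 = 68.28%.

68.28 wt%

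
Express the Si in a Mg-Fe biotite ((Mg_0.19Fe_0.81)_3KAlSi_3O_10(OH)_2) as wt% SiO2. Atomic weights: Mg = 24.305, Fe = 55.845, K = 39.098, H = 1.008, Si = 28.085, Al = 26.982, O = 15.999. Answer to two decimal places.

M((Mg_0.19Fe_0.81)_3KAlSi_3O_10(OH)_2) = 493.896 g/mol; M(SiO2) = 60.083 g/mol.
Moles SiO2 per formula unit = 3 Si ÷ 1 = 3.0000.
SiO2 fraction = (3.0000 × 60.083) / 493.896 = 180.249/493.896 = 0.3650.

36.50 wt%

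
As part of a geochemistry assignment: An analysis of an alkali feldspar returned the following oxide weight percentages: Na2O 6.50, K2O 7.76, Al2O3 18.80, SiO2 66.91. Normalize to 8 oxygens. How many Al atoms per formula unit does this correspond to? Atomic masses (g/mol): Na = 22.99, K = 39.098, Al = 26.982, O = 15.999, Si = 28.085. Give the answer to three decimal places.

Na2O: 6.50/61.979 = 0.10487 mol → 0.20974 mol Na, 0.10487 mol O.
K2O: 7.76/94.195 = 0.08238 mol → 0.16476 mol K, 0.08238 mol O.
Al2O3: 18.80/101.961 = 0.18438 mol → 0.36876 mol Al, 0.55314 mol O.
SiO2: 66.91/60.083 = 1.11363 mol → 1.11363 mol Si, 2.22726 mol O.
Total oxygen = 2.96765 mol. Normalization factor = 8/2.96765 = 2.69574.
Al per 8 O = 0.36876 × 2.69574 = 0.994.

0.994 Al apfu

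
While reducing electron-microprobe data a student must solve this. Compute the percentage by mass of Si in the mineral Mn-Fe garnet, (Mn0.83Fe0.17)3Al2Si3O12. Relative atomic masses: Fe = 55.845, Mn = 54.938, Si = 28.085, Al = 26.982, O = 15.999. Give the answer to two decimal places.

Molar mass of (Mn0.83Fe0.17)3Al2Si3O12: 2.49·54.938 + 0.51·55.845 + 2·26.982 + 3·28.085 + 12·15.999 = 495.484 g/mol.
Mass of Si per formula unit: 3 × 28.085 = 84.255 g.
Weight fraction Si = 84.255 / 495.484 = 0.1700.

17.00 mass %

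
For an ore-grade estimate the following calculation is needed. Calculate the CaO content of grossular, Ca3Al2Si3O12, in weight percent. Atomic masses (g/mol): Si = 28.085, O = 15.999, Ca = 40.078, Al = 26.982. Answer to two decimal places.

37.35 wt%

Formula mass = 450.441 g/mol.
3 Ca → 3.0000 mol CaO per formula unit; M(CaO) = 56.077, so CaO mass = 168.231 g.
168.231/450.441 × 100 = 37.35 wt%.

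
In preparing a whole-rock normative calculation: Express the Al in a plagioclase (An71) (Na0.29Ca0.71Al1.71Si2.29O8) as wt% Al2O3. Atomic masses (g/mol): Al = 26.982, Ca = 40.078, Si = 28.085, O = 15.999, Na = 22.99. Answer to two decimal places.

31.87 wt%

Formula mass = 273.568 g/mol.
1.71 Al → 0.8550 mol Al2O3 per formula unit; M(Al2O3) = 101.961, so Al2O3 mass = 87.177 g.
87.177/273.568 × 100 = 31.87 wt%.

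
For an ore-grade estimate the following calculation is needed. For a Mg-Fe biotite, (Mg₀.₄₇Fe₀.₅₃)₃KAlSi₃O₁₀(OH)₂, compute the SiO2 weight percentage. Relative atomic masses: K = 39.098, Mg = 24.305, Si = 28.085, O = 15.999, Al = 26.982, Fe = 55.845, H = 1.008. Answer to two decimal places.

38.56 wt%

Molar mass of (Mg₀.₄₇Fe₀.₅₃)₃KAlSi₃O₁₀(OH)₂ = 1.41*24.305 + 1.59*55.845 + 1*39.098 + 1*26.982 + 3*28.085 + 12*15.999 + 2*1.008 = 467.403 g/mol.
Each formula unit contains 3 Si, equivalent to 3/1 = 3.0000 mol SiO2.
M(SiO2) = 1×28.085 + 2×15.999 = 60.083 g/mol.
Mass of SiO2 per formula unit = 3.0000 × 60.083 = 180.249 g.
SiO2 wt% = 180.249 / 467.403 × 100 = 38.56%.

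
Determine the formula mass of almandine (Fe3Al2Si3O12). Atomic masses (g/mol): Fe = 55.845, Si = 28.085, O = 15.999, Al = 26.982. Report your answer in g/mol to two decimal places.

497.74 g/mol

M = 3(55.845) + 2(26.982) + 3(28.085) + 12(15.999)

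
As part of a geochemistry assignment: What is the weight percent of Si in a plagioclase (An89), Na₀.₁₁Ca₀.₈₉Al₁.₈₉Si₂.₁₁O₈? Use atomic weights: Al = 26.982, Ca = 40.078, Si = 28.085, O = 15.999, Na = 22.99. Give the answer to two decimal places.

Molar mass of Na₀.₁₁Ca₀.₈₉Al₁.₈₉Si₂.₁₁O₈: 0.11·22.99 + 0.89·40.078 + 1.89·26.982 + 2.11·28.085 + 8·15.999 = 276.446 g/mol.
Mass of Si per formula unit: 2.11 × 28.085 = 59.259 g.
Weight fraction Si = 59.259 / 276.446 = 0.2144.

21.44 weight percent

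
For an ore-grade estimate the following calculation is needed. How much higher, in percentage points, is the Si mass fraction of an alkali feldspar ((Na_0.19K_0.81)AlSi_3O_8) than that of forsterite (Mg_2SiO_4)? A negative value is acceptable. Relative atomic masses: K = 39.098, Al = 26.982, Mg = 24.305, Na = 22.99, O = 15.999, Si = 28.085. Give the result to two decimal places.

First mineral: 84.255 g Si in 275.266 g formula = 30.61 wt% Si.
Second mineral: 28.085 g Si in 140.691 g formula = 19.96 wt% Si.
30.61% − 19.96% gives a difference of 10.65 percentage points.

10.65 percentage points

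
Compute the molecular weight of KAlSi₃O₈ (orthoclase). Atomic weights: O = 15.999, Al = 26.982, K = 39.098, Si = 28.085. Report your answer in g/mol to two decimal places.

278.33 g/mol

M = 1*39.098 + 1*26.982 + 3*28.085 + 8*15.999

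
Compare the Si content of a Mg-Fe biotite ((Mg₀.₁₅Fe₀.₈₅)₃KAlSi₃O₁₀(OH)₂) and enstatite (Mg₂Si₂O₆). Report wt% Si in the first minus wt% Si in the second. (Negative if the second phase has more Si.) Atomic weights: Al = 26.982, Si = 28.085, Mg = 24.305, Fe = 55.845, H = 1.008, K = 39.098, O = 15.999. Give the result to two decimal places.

M((Mg₀.₁₅Fe₀.₈₅)₃KAlSi₃O₁₀(OH)₂) = 497.681 g/mol, so wt% Si = 84.255/497.681 × 100 = 16.93%.
M(Mg₂Si₂O₆) = 200.774 g/mol, so wt% Si = 56.170/200.774 × 100 = 27.98%.
16.93 − 27.98 = -11.05 pp.

-11.05 percentage points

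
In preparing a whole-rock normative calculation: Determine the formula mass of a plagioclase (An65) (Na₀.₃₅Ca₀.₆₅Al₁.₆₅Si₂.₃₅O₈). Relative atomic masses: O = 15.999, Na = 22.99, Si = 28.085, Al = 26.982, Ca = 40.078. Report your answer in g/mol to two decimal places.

272.61 g/mol

M = 0.35(22.99) + 0.65(40.078) + 1.65(26.982) + 2.35(28.085) + 8(15.999)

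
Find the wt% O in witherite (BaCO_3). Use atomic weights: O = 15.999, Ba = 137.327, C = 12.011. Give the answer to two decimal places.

24.32 mass %

M(BaCO_3) = 197.335 g/mol.
O contributes 3 × 15.999 = 47.997 g per mole.
47.997/197.335 = 0.2432 → 24.32%.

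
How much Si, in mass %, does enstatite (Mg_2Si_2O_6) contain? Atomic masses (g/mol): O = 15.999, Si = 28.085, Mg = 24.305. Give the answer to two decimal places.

27.98 mass %

M(Mg_2Si_2O_6) = 200.774 g/mol.
Si contributes 2 × 28.085 = 56.170 g per mole.
56.170/200.774 = 0.2798 → 27.98%.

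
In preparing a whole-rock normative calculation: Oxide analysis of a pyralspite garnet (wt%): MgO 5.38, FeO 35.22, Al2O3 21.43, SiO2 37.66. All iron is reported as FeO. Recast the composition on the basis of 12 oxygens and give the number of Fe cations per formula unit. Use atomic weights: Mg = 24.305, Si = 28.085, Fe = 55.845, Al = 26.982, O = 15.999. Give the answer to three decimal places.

2.346 Fe apfu

MgO (M=40.304): mol = 0.13349; Mg = 0.13349, O = 0.13349.
FeO (M=71.844): mol = 0.49023; Fe = 0.49023, O = 0.49023.
Al2O3 (M=101.961): mol = 0.21018; Al = 0.42036, O = 0.63054.
SiO2 (M=60.083): mol = 0.62680; Si = 0.62680, O = 1.25360.
ΣO = 2.50786; factor = 12/ΣO = 4.78496.
Fe apfu = 0.49023 × 4.78496 = 2.346.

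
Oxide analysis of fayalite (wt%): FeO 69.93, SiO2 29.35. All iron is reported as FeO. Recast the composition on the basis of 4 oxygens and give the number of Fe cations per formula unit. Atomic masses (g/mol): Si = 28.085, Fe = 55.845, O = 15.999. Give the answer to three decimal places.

1.996 Fe apfu

FeO: 69.93/71.844 = 0.97336 mol → 0.97336 mol Fe, 0.97336 mol O.
SiO2: 29.35/60.083 = 0.48849 mol → 0.48849 mol Si, 0.97698 mol O.
Total oxygen = 1.95034 mol. Normalization factor = 4/1.95034 = 2.05092.
Fe per 4 O = 0.97336 × 2.05092 = 1.996.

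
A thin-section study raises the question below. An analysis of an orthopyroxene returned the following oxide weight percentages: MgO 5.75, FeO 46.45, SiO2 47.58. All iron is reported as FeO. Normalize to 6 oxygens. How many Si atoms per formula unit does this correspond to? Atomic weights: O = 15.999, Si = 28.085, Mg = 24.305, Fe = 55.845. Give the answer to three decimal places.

2.002 Si apfu

5.75 wt% MgO ÷ 40.304 g/mol = 0.14267 mol, giving 0.14267 Mg and 0.14267 O.
46.45 wt% FeO ÷ 71.844 g/mol = 0.64654 mol, giving 0.64654 Fe and 0.64654 O.
47.58 wt% SiO2 ÷ 60.083 g/mol = 0.79190 mol, giving 0.79190 Si and 1.58380 O.
Oxygen sums to 2.37301; scaling by 6/2.37301 = 2.52843 puts the formula on 6 O.
Si: 0.79190 × 2.52843 = 2.002 atoms per formula unit.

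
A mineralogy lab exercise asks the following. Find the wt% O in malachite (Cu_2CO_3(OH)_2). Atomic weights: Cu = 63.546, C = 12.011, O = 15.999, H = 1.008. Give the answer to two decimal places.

Molar mass of Cu_2CO_3(OH)_2: 2×63.546 + 1×12.011 + 5×15.999 + 2×1.008 = 221.114 g/mol.
Mass of O per formula unit: 5 × 15.999 = 79.995 g.
Weight fraction O = 79.995 / 221.114 = 0.3618.

36.18 mass %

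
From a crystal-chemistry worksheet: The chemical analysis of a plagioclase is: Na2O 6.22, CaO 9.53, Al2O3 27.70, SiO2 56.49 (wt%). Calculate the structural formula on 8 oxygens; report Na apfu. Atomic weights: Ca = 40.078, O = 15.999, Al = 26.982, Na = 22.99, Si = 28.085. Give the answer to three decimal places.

6.22 wt% Na2O ÷ 61.979 g/mol = 0.10036 mol, giving 0.20072 Na and 0.10036 O.
9.53 wt% CaO ÷ 56.077 g/mol = 0.16994 mol, giving 0.16994 Ca and 0.16994 O.
27.70 wt% Al2O3 ÷ 101.961 g/mol = 0.27167 mol, giving 0.54334 Al and 0.81501 O.
56.49 wt% SiO2 ÷ 60.083 g/mol = 0.94020 mol, giving 0.94020 Si and 1.88040 O.
Oxygen sums to 2.96571; scaling by 8/2.96571 = 2.69750 puts the formula on 8 O.
Na: 0.20072 × 2.69750 = 0.541 atoms per formula unit.

0.541 Na apfu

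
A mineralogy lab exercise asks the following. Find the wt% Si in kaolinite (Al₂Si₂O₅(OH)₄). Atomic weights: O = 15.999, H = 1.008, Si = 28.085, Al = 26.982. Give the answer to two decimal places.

21.76 weight percent

Formula mass = 2*26.982 + 2*28.085 + 9*15.999 + 4*1.008 = 258.157 g/mol, of which 56.170 g is Si.
So Si makes up 56.170/258.157 = 0.2176 of the mass, i.e. 21.76%.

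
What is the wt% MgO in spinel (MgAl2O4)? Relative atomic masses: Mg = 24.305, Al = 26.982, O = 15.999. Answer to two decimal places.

M(MgAl2O4) = 142.265 g/mol; M(MgO) = 40.304 g/mol.
Moles MgO per formula unit = 1 Mg ÷ 1 = 1.0000.
MgO fraction = (1.0000 × 40.304) / 142.265 = 40.304/142.265 = 0.2833.

28.33 wt%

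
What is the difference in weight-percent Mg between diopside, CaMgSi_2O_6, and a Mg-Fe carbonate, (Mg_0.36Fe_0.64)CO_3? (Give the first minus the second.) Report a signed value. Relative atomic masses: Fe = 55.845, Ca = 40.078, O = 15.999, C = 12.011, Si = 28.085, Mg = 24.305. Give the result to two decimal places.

2.85 percentage points

First mineral: 24.305 g Mg in 216.547 g formula = 11.22 wt% Mg.
Second mineral: 8.750 g Mg in 104.499 g formula = 8.37 wt% Mg.
11.22% − 8.37% gives a difference of 2.85 percentage points.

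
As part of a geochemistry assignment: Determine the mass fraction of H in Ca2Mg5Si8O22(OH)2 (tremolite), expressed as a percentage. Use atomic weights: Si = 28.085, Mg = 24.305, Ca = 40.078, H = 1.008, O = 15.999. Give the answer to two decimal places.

0.25 mass %

Molar mass of Ca2Mg5Si8O22(OH)2: 2*40.078 + 5*24.305 + 8*28.085 + 24*15.999 + 2*1.008 = 812.353 g/mol.
Mass of H per formula unit: 2 × 1.008 = 2.016 g.
Weight fraction H = 2.016 / 812.353 = 0.0025.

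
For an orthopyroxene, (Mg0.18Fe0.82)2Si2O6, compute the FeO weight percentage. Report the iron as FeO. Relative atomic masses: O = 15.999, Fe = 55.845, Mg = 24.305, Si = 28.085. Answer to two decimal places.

Formula mass = 252.500 g/mol.
1.64 Fe → 1.6400 mol FeO per formula unit; M(FeO) = 71.844, so FeO mass = 117.824 g.
117.824/252.500 × 100 = 46.66 wt%.

46.66 wt%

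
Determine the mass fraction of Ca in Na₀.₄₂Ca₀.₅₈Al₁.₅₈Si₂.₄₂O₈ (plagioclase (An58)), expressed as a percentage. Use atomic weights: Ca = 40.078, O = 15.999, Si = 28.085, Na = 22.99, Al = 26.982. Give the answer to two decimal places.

8.56 weight percent

M(Na₀.₄₂Ca₀.₅₈Al₁.₅₈Si₂.₄₂O₈) = 271.490 g/mol.
Ca contributes 0.58 × 40.078 = 23.245 g per mole.
23.245/271.490 = 0.0856 → 8.56%.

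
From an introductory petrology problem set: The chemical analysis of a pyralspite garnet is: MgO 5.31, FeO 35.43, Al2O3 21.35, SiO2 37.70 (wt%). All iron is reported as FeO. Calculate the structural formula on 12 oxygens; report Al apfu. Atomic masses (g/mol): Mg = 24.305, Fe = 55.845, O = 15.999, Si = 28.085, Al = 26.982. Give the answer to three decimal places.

MgO: 5.31/40.304 = 0.13175 mol → 0.13175 mol Mg, 0.13175 mol O.
FeO: 35.43/71.844 = 0.49315 mol → 0.49315 mol Fe, 0.49315 mol O.
Al2O3: 21.35/101.961 = 0.20939 mol → 0.41878 mol Al, 0.62817 mol O.
SiO2: 37.70/60.083 = 0.62747 mol → 0.62747 mol Si, 1.25494 mol O.
Total oxygen = 2.50801 mol. Normalization factor = 12/2.50801 = 4.78467.
Al per 12 O = 0.41878 × 4.78467 = 2.004.

2.004 Al apfu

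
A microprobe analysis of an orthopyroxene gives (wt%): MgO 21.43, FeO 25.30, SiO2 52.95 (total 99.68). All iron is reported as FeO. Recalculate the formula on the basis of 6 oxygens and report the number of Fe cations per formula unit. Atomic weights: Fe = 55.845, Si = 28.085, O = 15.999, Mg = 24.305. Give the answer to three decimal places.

MgO: 21.43/40.304 = 0.53171 mol → 0.53171 mol Mg, 0.53171 mol O.
FeO: 25.30/71.844 = 0.35215 mol → 0.35215 mol Fe, 0.35215 mol O.
SiO2: 52.95/60.083 = 0.88128 mol → 0.88128 mol Si, 1.76256 mol O.
Total oxygen = 2.64642 mol. Normalization factor = 6/2.64642 = 2.26721.
Fe per 6 O = 0.35215 × 2.26721 = 0.798.

0.798 Fe apfu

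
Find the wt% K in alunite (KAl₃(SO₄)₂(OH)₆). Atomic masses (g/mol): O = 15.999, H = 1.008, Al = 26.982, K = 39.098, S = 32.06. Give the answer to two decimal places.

Molar mass of KAl₃(SO₄)₂(OH)₆: 1·39.098 + 3·26.982 + 2·32.06 + 14·15.999 + 6·1.008 = 414.198 g/mol.
Mass of K per formula unit: 1 × 39.098 = 39.098 g.
Weight fraction K = 39.098 / 414.198 = 0.0944.

9.44 mass %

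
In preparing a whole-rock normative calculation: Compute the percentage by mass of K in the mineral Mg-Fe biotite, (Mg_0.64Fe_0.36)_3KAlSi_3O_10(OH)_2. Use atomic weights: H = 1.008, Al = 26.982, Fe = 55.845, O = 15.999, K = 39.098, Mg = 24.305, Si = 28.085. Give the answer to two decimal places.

M((Mg_0.64Fe_0.36)_3KAlSi_3O_10(OH)_2) = 451.317 g/mol.
K contributes 1 × 39.098 = 39.098 g per mole.
39.098/451.317 = 0.0866 → 8.66%.

8.66 wt%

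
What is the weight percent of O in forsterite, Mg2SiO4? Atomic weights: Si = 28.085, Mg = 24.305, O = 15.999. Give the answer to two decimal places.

M(Mg2SiO4) = 140.691 g/mol.
O contributes 4 × 15.999 = 63.996 g per mole.
63.996/140.691 = 0.4549 → 45.49%.

45.49 wt%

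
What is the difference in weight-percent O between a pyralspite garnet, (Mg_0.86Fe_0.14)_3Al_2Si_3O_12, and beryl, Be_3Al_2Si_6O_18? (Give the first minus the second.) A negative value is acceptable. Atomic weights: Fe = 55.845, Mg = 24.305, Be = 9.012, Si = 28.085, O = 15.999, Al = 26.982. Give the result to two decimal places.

-7.47 percentage points

O in (Mg_0.86Fe_0.14)_3Al_2Si_3O_12: molar mass 416.369 g/mol; 12×15.999 = 191.988 g → 46.11 wt%.
O in Be_3Al_2Si_6O_18: molar mass 537.492 g/mol; 18×15.999 = 287.982 g → 53.58 wt%.
Difference = 46.11 − 53.58 = -7.47 percentage points.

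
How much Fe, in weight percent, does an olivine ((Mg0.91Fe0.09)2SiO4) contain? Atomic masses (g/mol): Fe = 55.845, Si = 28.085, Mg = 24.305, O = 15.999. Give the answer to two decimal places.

Molar mass of (Mg0.91Fe0.09)2SiO4: 1.82*24.305 + 0.18*55.845 + 1*28.085 + 4*15.999 = 146.368 g/mol.
Mass of Fe per formula unit: 0.18 × 55.845 = 10.052 g.
Weight fraction Fe = 10.052 / 146.368 = 0.0687.

6.87 weight percent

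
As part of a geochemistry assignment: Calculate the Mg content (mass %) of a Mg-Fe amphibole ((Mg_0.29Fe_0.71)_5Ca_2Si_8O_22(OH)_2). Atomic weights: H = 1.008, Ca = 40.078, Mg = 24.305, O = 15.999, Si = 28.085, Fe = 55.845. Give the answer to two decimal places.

3.81 mass %

Formula mass = 1.45*24.305 + 3.55*55.845 + 2*40.078 + 8*28.085 + 24*15.999 + 2*1.008 = 924.320 g/mol, of which 35.242 g is Mg.
So Mg makes up 35.242/924.320 = 0.0381 of the mass, i.e. 3.81%.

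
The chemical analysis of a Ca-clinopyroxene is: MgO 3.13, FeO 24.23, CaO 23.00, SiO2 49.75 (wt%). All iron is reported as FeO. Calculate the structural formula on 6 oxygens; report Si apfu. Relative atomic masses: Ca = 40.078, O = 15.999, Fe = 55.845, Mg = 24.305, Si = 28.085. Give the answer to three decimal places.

2.002 Si apfu

3.13 wt% MgO ÷ 40.304 g/mol = 0.07766 mol, giving 0.07766 Mg and 0.07766 O.
24.23 wt% FeO ÷ 71.844 g/mol = 0.33726 mol, giving 0.33726 Fe and 0.33726 O.
23.00 wt% CaO ÷ 56.077 g/mol = 0.41015 mol, giving 0.41015 Ca and 0.41015 O.
49.75 wt% SiO2 ÷ 60.083 g/mol = 0.82802 mol, giving 0.82802 Si and 1.65604 O.
Oxygen sums to 2.48111; scaling by 6/2.48111 = 2.41827 puts the formula on 6 O.
Si: 0.82802 × 2.41827 = 2.002 atoms per formula unit.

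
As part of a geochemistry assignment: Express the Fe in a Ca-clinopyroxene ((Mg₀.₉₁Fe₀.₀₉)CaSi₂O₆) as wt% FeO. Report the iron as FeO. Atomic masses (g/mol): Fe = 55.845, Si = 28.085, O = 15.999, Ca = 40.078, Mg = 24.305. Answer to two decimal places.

2.95 wt%

M((Mg₀.₉₁Fe₀.₀₉)CaSi₂O₆) = 219.386 g/mol; M(FeO) = 71.844 g/mol.
Moles FeO per formula unit = 0.09 Fe ÷ 1 = 0.0900.
FeO fraction = (0.0900 × 71.844) / 219.386 = 6.466/219.386 = 0.0295.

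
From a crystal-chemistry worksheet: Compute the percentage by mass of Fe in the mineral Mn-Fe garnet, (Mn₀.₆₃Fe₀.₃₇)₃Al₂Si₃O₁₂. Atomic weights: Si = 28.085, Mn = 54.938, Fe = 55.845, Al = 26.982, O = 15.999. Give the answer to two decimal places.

Formula mass = 1.89×54.938 + 1.11×55.845 + 2×26.982 + 3×28.085 + 12×15.999 = 496.028 g/mol, of which 61.988 g is Fe.
So Fe makes up 61.988/496.028 = 0.1250 of the mass, i.e. 12.50%.

12.50 weight percent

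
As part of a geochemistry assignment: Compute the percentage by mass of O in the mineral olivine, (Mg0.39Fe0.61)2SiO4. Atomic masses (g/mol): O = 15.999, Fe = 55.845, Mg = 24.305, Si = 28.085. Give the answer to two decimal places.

Formula mass = 0.78×24.305 + 1.22×55.845 + 1×28.085 + 4×15.999 = 179.170 g/mol, of which 63.996 g is O.
So O makes up 63.996/179.170 = 0.3572 of the mass, i.e. 35.72%.

35.72 weight percent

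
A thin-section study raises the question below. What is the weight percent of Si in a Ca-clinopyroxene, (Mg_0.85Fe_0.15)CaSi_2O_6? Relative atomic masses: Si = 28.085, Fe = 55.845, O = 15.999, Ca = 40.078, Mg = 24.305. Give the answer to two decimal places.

Molar mass of (Mg_0.85Fe_0.15)CaSi_2O_6: 0.85·24.305 + 0.15·55.845 + 1·40.078 + 2·28.085 + 6·15.999 = 221.278 g/mol.
Mass of Si per formula unit: 2 × 28.085 = 56.170 g.
Weight fraction Si = 56.170 / 221.278 = 0.2538.

25.38 weight percent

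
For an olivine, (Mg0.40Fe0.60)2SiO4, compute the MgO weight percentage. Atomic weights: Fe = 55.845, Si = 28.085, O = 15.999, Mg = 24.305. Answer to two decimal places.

M((Mg0.40Fe0.60)2SiO4) = 178.539 g/mol; M(MgO) = 40.304 g/mol.
Moles MgO per formula unit = 0.80 Mg ÷ 1 = 0.8000.
MgO fraction = (0.8000 × 40.304) / 178.539 = 32.243/178.539 = 0.1806.

18.06 wt%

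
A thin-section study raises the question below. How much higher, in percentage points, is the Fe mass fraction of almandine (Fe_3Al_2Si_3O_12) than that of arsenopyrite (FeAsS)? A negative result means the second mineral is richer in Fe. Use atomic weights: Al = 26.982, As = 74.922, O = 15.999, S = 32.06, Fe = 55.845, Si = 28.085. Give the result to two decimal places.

M(Fe_3Al_2Si_3O_12) = 497.742 g/mol, so wt% Fe = 167.535/497.742 × 100 = 33.66%.
M(FeAsS) = 162.827 g/mol, so wt% Fe = 55.845/162.827 × 100 = 34.30%.
33.66 − 34.30 = -0.64 pp.

-0.64 percentage points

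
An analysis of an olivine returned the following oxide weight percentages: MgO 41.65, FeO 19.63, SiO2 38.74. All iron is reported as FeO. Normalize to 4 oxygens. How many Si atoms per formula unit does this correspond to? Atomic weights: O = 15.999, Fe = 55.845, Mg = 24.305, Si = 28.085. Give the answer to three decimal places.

0.993 Si apfu

MgO (M=40.304): mol = 1.03340; Mg = 1.03340, O = 1.03340.
FeO (M=71.844): mol = 0.27323; Fe = 0.27323, O = 0.27323.
SiO2 (M=60.083): mol = 0.64477; Si = 0.64477, O = 1.28954.
ΣO = 2.59617; factor = 4/ΣO = 1.54073.
Si apfu = 0.64477 × 1.54073 = 0.993.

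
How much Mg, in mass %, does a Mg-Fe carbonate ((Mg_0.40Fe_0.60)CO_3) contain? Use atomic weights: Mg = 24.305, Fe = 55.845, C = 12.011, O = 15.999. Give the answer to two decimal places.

9.42 mass %

M((Mg_0.40Fe_0.60)CO_3) = 103.237 g/mol.
Mg contributes 0.40 × 24.305 = 9.722 g per mole.
9.722/103.237 = 0.0942 → 9.42%.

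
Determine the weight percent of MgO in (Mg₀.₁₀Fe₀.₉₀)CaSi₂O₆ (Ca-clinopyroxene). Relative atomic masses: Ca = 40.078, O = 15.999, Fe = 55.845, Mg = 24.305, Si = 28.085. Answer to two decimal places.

Molar mass of (Mg₀.₁₀Fe₀.₉₀)CaSi₂O₆ = 0.10·24.305 + 0.90·55.845 + 1·40.078 + 2·28.085 + 6·15.999 = 244.933 g/mol.
Each formula unit contains 0.10 Mg, equivalent to 0.10/1 = 0.1000 mol MgO.
M(MgO) = 1×24.305 + 1×15.999 = 40.304 g/mol.
Mass of MgO per formula unit = 0.1000 × 40.304 = 4.030 g.
MgO wt% = 4.030 / 244.933 × 100 = 1.65%.

1.65 wt%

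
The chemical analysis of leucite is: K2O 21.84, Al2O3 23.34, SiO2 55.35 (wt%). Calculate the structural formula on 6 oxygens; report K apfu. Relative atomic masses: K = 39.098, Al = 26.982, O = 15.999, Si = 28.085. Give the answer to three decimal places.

1.008 K apfu

21.84 wt% K2O ÷ 94.195 g/mol = 0.23186 mol, giving 0.46372 K and 0.23186 O.
23.34 wt% Al2O3 ÷ 101.961 g/mol = 0.22891 mol, giving 0.45782 Al and 0.68673 O.
55.35 wt% SiO2 ÷ 60.083 g/mol = 0.92123 mol, giving 0.92123 Si and 1.84246 O.
Oxygen sums to 2.76105; scaling by 6/2.76105 = 2.17309 puts the formula on 6 O.
K: 0.46372 × 2.17309 = 1.008 atoms per formula unit.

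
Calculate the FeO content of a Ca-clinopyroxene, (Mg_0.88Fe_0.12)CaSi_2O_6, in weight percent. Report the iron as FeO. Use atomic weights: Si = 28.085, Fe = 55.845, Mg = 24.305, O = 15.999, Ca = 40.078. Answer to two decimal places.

Formula mass = 220.332 g/mol.
0.12 Fe → 0.1200 mol FeO per formula unit; M(FeO) = 71.844, so FeO mass = 8.621 g.
8.621/220.332 × 100 = 3.91 wt%.

3.91 wt%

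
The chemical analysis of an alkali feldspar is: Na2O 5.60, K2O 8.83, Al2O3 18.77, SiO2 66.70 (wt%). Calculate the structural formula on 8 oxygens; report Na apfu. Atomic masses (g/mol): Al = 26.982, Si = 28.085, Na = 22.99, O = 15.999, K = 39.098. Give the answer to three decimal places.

0.489 Na apfu

Na2O: 5.60/61.979 = 0.09035 mol → 0.18070 mol Na, 0.09035 mol O.
K2O: 8.83/94.195 = 0.09374 mol → 0.18748 mol K, 0.09374 mol O.
Al2O3: 18.77/101.961 = 0.18409 mol → 0.36818 mol Al, 0.55227 mol O.
SiO2: 66.70/60.083 = 1.11013 mol → 1.11013 mol Si, 2.22026 mol O.
Total oxygen = 2.95662 mol. Normalization factor = 8/2.95662 = 2.70579.
Na per 8 O = 0.18070 × 2.70579 = 0.489.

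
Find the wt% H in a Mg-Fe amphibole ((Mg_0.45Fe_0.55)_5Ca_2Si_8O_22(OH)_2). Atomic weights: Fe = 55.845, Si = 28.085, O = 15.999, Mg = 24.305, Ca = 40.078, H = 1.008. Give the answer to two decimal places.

Formula mass = 2.25*24.305 + 2.75*55.845 + 2*40.078 + 8*28.085 + 24*15.999 + 2*1.008 = 899.088 g/mol, of which 2.016 g is H.
So H makes up 2.016/899.088 = 0.0022 of the mass, i.e. 0.22%.

0.22 wt%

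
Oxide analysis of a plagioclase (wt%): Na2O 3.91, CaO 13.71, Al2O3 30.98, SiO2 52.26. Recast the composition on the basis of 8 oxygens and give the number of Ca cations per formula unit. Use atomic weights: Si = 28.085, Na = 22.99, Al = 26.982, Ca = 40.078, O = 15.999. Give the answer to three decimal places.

Na2O: 3.91/61.979 = 0.06309 mol → 0.12618 mol Na, 0.06309 mol O.
CaO: 13.71/56.077 = 0.24449 mol → 0.24449 mol Ca, 0.24449 mol O.
Al2O3: 30.98/101.961 = 0.30384 mol → 0.60768 mol Al, 0.91152 mol O.
SiO2: 52.26/60.083 = 0.86980 mol → 0.86980 mol Si, 1.73960 mol O.
Total oxygen = 2.95870 mol. Normalization factor = 8/2.95870 = 2.70389.
Ca per 8 O = 0.24449 × 2.70389 = 0.661.

0.661 Ca apfu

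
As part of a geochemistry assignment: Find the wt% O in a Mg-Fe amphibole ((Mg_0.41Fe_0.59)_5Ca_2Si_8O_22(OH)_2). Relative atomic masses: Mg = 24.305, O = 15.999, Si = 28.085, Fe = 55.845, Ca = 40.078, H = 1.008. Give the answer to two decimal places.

42.41 wt%

Formula mass = 2.05×24.305 + 2.95×55.845 + 2×40.078 + 8×28.085 + 24×15.999 + 2×1.008 = 905.396 g/mol, of which 383.976 g is O.
So O makes up 383.976/905.396 = 0.4241 of the mass, i.e. 42.41%.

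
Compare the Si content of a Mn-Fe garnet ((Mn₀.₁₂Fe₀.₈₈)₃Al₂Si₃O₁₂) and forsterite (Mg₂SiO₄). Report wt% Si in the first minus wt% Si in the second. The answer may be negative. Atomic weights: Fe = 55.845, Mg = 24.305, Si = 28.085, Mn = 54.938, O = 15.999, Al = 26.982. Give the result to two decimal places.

First mineral: 84.255 g Si in 497.415 g formula = 16.94 wt% Si.
Second mineral: 28.085 g Si in 140.691 g formula = 19.96 wt% Si.
16.94% − 19.96% gives a difference of -3.02 percentage points.

-3.02 percentage points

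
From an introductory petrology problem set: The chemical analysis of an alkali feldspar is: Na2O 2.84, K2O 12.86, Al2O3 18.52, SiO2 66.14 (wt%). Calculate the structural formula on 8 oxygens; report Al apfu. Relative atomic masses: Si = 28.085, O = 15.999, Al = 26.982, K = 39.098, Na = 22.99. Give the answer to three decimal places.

0.992 Al apfu

Na2O: 2.84/61.979 = 0.04582 mol → 0.09164 mol Na, 0.04582 mol O.
K2O: 12.86/94.195 = 0.13653 mol → 0.27306 mol K, 0.13653 mol O.
Al2O3: 18.52/101.961 = 0.18164 mol → 0.36328 mol Al, 0.54492 mol O.
SiO2: 66.14/60.083 = 1.10081 mol → 1.10081 mol Si, 2.20162 mol O.
Total oxygen = 2.92889 mol. Normalization factor = 8/2.92889 = 2.73141.
Al per 8 O = 0.36328 × 2.73141 = 0.992.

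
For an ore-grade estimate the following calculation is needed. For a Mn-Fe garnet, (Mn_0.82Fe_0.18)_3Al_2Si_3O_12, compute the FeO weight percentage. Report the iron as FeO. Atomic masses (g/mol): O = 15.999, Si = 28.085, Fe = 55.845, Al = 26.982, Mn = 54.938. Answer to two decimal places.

M((Mn_0.82Fe_0.18)_3Al_2Si_3O_12) = 495.511 g/mol; M(FeO) = 71.844 g/mol.
Moles FeO per formula unit = 0.54 Fe ÷ 1 = 0.5400.
FeO fraction = (0.5400 × 71.844) / 495.511 = 38.796/495.511 = 0.0783.

7.83 wt%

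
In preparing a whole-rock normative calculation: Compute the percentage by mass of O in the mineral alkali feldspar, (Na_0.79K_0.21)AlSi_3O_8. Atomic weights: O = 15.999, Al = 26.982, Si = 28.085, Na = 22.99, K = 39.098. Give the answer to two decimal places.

48.19 weight percent

M((Na_0.79K_0.21)AlSi_3O_8) = 265.602 g/mol.
O contributes 8 × 15.999 = 127.992 g per mole.
127.992/265.602 = 0.4819 → 48.19%.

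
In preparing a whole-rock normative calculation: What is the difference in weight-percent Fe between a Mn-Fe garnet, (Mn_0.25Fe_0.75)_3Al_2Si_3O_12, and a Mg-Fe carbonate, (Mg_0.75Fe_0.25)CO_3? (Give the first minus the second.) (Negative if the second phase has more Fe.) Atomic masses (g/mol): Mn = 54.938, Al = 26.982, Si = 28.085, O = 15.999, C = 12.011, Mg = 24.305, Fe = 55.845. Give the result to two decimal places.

10.14 percentage points

M((Mn_0.25Fe_0.75)_3Al_2Si_3O_12) = 497.062 g/mol, so wt% Fe = 125.651/497.062 × 100 = 25.28%.
M((Mg_0.75Fe_0.25)CO_3) = 92.198 g/mol, so wt% Fe = 13.961/92.198 × 100 = 15.14%.
25.28 − 15.14 = 10.14 pp.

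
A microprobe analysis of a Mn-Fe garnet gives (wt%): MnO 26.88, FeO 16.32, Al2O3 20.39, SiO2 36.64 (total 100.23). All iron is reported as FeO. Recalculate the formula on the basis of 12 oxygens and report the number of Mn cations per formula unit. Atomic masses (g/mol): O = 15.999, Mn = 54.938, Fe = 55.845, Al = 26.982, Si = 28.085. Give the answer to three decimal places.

1.875 Mn apfu

MnO: 26.88/70.937 = 0.37893 mol → 0.37893 mol Mn, 0.37893 mol O.
FeO: 16.32/71.844 = 0.22716 mol → 0.22716 mol Fe, 0.22716 mol O.
Al2O3: 20.39/101.961 = 0.19998 mol → 0.39996 mol Al, 0.59994 mol O.
SiO2: 36.64/60.083 = 0.60982 mol → 0.60982 mol Si, 1.21964 mol O.
Total oxygen = 2.42567 mol. Normalization factor = 12/2.42567 = 4.94709.
Mn per 12 O = 0.37893 × 4.94709 = 1.875.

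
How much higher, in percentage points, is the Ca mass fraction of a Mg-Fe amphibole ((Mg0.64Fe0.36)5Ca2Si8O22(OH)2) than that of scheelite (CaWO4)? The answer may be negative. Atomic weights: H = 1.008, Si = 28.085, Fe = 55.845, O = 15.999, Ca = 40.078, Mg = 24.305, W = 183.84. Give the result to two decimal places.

-4.70 percentage points

First mineral: 80.156 g Ca in 869.125 g formula = 9.22 wt% Ca.
Second mineral: 40.078 g Ca in 287.914 g formula = 13.92 wt% Ca.
9.22% − 13.92% gives a difference of -4.70 percentage points.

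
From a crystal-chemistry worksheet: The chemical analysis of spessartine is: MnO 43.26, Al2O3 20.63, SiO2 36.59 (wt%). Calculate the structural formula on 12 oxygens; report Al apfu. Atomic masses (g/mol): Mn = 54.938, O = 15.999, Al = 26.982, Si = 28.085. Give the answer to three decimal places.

43.26 wt% MnO ÷ 70.937 g/mol = 0.60984 mol, giving 0.60984 Mn and 0.60984 O.
20.63 wt% Al2O3 ÷ 101.961 g/mol = 0.20233 mol, giving 0.40466 Al and 0.60699 O.
36.59 wt% SiO2 ÷ 60.083 g/mol = 0.60899 mol, giving 0.60899 Si and 1.21798 O.
Oxygen sums to 2.43481; scaling by 12/2.43481 = 4.92852 puts the formula on 12 O.
Al: 0.40466 × 4.92852 = 1.994 atoms per formula unit.

1.994 Al apfu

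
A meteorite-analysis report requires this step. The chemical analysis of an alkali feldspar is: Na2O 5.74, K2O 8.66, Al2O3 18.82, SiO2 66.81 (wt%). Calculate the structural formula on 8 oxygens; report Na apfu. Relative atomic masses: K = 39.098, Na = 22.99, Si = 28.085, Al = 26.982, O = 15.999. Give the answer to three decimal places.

0.500 Na apfu

5.74 wt% Na2O ÷ 61.979 g/mol = 0.09261 mol, giving 0.18522 Na and 0.09261 O.
8.66 wt% K2O ÷ 94.195 g/mol = 0.09194 mol, giving 0.18388 K and 0.09194 O.
18.82 wt% Al2O3 ÷ 101.961 g/mol = 0.18458 mol, giving 0.36916 Al and 0.55374 O.
66.81 wt% SiO2 ÷ 60.083 g/mol = 1.11196 mol, giving 1.11196 Si and 2.22392 O.
Oxygen sums to 2.96221; scaling by 8/2.96221 = 2.70069 puts the formula on 8 O.
Na: 0.18522 × 2.70069 = 0.500 atoms per formula unit.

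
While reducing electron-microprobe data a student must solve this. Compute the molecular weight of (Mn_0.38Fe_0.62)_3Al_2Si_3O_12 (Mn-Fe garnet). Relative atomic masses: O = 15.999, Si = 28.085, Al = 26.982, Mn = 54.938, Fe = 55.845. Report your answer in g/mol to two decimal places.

Mn: 1.14 × 54.938 = 62.6293
Fe: 1.86 × 55.845 = 103.8717
Al: 2 × 26.982 = 53.9640
Si: 3 × 28.085 = 84.2550
O: 12 × 15.999 = 191.9880
Summing the contributions gives the formula mass.

496.71 g/mol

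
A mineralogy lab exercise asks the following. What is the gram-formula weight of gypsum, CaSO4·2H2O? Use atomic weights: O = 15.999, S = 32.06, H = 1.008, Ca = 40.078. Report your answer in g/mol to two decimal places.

Ca: 1 × 40.078 = 40.0780
S: 1 × 32.06 = 32.0600
O: 6 × 15.999 = 95.9940
H: 4 × 1.008 = 4.0320
Summing the contributions gives the formula mass.

172.16 g/mol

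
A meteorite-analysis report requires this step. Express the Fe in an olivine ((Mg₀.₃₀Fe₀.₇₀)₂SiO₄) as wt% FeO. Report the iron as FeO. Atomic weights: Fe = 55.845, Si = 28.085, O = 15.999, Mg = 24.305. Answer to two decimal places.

M((Mg₀.₃₀Fe₀.₇₀)₂SiO₄) = 184.847 g/mol; M(FeO) = 71.844 g/mol.
Moles FeO per formula unit = 1.40 Fe ÷ 1 = 1.4000.
FeO fraction = (1.4000 × 71.844) / 184.847 = 100.582/184.847 = 0.5441.

54.41 wt%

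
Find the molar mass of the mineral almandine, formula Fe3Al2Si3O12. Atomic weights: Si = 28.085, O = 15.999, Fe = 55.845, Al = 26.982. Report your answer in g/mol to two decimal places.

Fe: 3 × 55.845 = 167.5350
Al: 2 × 26.982 = 53.9640
Si: 3 × 28.085 = 84.2550
O: 12 × 15.999 = 191.9880
Summing the contributions gives the formula mass.

497.74 g/mol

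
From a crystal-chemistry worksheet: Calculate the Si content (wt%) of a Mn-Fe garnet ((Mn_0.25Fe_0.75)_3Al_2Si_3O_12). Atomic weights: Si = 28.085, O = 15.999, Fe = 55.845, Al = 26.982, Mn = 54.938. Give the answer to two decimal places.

Molar mass of (Mn_0.25Fe_0.75)_3Al_2Si_3O_12: 0.75·54.938 + 2.25·55.845 + 2·26.982 + 3·28.085 + 12·15.999 = 497.062 g/mol.
Mass of Si per formula unit: 3 × 28.085 = 84.255 g.
Weight fraction Si = 84.255 / 497.062 = 0.1695.

16.95 wt%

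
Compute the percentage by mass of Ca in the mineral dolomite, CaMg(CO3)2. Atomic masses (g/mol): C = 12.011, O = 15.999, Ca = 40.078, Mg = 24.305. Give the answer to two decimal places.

M(CaMg(CO3)2) = 184.399 g/mol.
Ca contributes 1 × 40.078 = 40.078 g per mole.
40.078/184.399 = 0.2173 → 21.73%.

21.73 weight percent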